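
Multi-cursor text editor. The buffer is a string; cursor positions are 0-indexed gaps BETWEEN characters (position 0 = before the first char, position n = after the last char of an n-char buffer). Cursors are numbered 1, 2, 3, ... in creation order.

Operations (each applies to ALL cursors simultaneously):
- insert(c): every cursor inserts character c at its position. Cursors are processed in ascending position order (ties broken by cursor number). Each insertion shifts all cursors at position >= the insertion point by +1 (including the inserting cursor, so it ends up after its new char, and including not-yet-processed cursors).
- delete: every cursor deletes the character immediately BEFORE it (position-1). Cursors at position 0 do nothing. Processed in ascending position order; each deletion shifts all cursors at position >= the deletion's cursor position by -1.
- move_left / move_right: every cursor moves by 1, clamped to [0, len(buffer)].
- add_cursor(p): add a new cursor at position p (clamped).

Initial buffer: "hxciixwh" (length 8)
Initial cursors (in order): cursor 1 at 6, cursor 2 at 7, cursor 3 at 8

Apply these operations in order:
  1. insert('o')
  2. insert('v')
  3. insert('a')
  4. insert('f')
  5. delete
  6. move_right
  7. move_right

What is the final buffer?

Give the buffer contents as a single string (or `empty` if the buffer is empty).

Answer: hxciixovawovahova

Derivation:
After op 1 (insert('o')): buffer="hxciixowoho" (len 11), cursors c1@7 c2@9 c3@11, authorship ......1.2.3
After op 2 (insert('v')): buffer="hxciixovwovhov" (len 14), cursors c1@8 c2@11 c3@14, authorship ......11.22.33
After op 3 (insert('a')): buffer="hxciixovawovahova" (len 17), cursors c1@9 c2@13 c3@17, authorship ......111.222.333
After op 4 (insert('f')): buffer="hxciixovafwovafhovaf" (len 20), cursors c1@10 c2@15 c3@20, authorship ......1111.2222.3333
After op 5 (delete): buffer="hxciixovawovahova" (len 17), cursors c1@9 c2@13 c3@17, authorship ......111.222.333
After op 6 (move_right): buffer="hxciixovawovahova" (len 17), cursors c1@10 c2@14 c3@17, authorship ......111.222.333
After op 7 (move_right): buffer="hxciixovawovahova" (len 17), cursors c1@11 c2@15 c3@17, authorship ......111.222.333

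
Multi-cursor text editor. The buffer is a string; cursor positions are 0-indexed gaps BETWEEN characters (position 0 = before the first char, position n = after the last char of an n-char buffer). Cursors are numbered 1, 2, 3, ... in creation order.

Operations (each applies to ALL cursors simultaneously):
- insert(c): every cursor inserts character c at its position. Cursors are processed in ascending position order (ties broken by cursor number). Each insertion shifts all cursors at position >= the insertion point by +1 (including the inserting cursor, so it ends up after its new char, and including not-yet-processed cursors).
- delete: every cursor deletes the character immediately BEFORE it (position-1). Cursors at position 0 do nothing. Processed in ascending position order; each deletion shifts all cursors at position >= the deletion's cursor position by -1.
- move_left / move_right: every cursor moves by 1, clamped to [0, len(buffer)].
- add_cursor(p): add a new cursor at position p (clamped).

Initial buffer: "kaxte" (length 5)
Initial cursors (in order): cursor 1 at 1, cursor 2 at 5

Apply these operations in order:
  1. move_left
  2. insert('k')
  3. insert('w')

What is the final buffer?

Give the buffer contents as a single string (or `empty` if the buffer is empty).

After op 1 (move_left): buffer="kaxte" (len 5), cursors c1@0 c2@4, authorship .....
After op 2 (insert('k')): buffer="kkaxtke" (len 7), cursors c1@1 c2@6, authorship 1....2.
After op 3 (insert('w')): buffer="kwkaxtkwe" (len 9), cursors c1@2 c2@8, authorship 11....22.

Answer: kwkaxtkwe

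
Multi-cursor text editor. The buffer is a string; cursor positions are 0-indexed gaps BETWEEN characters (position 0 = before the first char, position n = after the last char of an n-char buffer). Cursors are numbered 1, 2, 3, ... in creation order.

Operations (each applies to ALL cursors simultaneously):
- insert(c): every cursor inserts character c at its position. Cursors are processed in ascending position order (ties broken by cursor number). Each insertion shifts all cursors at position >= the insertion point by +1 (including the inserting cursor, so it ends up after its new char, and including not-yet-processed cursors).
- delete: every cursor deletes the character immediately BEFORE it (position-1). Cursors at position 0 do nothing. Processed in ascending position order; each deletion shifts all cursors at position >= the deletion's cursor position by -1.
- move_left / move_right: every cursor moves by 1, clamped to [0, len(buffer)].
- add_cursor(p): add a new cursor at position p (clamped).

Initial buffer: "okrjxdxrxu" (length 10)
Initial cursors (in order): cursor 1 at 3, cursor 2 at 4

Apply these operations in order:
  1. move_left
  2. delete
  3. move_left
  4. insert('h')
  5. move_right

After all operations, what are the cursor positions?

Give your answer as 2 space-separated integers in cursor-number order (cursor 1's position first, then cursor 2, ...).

After op 1 (move_left): buffer="okrjxdxrxu" (len 10), cursors c1@2 c2@3, authorship ..........
After op 2 (delete): buffer="ojxdxrxu" (len 8), cursors c1@1 c2@1, authorship ........
After op 3 (move_left): buffer="ojxdxrxu" (len 8), cursors c1@0 c2@0, authorship ........
After op 4 (insert('h')): buffer="hhojxdxrxu" (len 10), cursors c1@2 c2@2, authorship 12........
After op 5 (move_right): buffer="hhojxdxrxu" (len 10), cursors c1@3 c2@3, authorship 12........

Answer: 3 3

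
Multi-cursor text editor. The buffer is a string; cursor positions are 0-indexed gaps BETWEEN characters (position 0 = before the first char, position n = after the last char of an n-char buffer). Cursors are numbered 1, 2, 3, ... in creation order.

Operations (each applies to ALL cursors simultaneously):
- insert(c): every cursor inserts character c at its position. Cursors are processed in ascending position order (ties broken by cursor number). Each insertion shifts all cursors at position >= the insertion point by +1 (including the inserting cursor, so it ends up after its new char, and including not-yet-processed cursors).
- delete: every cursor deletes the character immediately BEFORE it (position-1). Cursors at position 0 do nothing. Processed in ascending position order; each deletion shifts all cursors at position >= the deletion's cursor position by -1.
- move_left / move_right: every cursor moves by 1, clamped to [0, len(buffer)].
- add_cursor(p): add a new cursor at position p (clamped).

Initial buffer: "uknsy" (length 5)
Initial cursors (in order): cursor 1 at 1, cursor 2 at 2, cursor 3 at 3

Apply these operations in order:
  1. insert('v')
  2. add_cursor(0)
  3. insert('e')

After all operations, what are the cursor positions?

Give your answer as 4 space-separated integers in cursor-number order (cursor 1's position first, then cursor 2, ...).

Answer: 4 7 10 1

Derivation:
After op 1 (insert('v')): buffer="uvkvnvsy" (len 8), cursors c1@2 c2@4 c3@6, authorship .1.2.3..
After op 2 (add_cursor(0)): buffer="uvkvnvsy" (len 8), cursors c4@0 c1@2 c2@4 c3@6, authorship .1.2.3..
After op 3 (insert('e')): buffer="euvekvenvesy" (len 12), cursors c4@1 c1@4 c2@7 c3@10, authorship 4.11.22.33..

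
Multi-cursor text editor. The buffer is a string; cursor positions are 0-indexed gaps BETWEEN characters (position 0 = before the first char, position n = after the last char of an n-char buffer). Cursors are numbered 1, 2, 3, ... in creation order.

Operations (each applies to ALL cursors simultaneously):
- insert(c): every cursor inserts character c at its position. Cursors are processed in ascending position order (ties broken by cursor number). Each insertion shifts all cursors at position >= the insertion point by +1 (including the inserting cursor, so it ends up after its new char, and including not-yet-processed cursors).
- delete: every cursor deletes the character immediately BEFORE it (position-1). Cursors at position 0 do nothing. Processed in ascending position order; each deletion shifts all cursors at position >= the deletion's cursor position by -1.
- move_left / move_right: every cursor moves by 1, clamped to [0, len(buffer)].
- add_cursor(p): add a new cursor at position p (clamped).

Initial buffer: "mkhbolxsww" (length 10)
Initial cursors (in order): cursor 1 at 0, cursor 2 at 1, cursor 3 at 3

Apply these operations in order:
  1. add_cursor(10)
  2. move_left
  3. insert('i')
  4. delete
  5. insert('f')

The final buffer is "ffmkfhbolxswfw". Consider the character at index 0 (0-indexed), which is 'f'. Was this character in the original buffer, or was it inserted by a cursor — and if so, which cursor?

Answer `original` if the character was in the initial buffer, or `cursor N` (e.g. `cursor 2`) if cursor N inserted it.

Answer: cursor 1

Derivation:
After op 1 (add_cursor(10)): buffer="mkhbolxsww" (len 10), cursors c1@0 c2@1 c3@3 c4@10, authorship ..........
After op 2 (move_left): buffer="mkhbolxsww" (len 10), cursors c1@0 c2@0 c3@2 c4@9, authorship ..........
After op 3 (insert('i')): buffer="iimkihbolxswiw" (len 14), cursors c1@2 c2@2 c3@5 c4@13, authorship 12..3.......4.
After op 4 (delete): buffer="mkhbolxsww" (len 10), cursors c1@0 c2@0 c3@2 c4@9, authorship ..........
After op 5 (insert('f')): buffer="ffmkfhbolxswfw" (len 14), cursors c1@2 c2@2 c3@5 c4@13, authorship 12..3.......4.
Authorship (.=original, N=cursor N): 1 2 . . 3 . . . . . . . 4 .
Index 0: author = 1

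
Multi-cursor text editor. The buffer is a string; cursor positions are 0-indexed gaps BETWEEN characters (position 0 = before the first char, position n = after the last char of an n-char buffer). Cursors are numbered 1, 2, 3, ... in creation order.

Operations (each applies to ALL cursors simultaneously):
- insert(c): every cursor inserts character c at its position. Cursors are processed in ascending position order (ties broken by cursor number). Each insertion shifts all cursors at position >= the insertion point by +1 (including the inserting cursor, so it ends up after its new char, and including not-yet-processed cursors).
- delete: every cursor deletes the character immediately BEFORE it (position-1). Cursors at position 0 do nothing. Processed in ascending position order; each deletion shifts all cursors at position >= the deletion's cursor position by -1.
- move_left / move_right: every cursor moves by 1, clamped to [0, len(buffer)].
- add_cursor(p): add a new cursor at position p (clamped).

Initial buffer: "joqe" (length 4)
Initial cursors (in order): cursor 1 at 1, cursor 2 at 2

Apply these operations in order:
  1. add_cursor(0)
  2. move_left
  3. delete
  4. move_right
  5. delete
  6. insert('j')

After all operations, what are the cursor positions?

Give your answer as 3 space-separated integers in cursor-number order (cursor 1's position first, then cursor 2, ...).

Answer: 3 3 3

Derivation:
After op 1 (add_cursor(0)): buffer="joqe" (len 4), cursors c3@0 c1@1 c2@2, authorship ....
After op 2 (move_left): buffer="joqe" (len 4), cursors c1@0 c3@0 c2@1, authorship ....
After op 3 (delete): buffer="oqe" (len 3), cursors c1@0 c2@0 c3@0, authorship ...
After op 4 (move_right): buffer="oqe" (len 3), cursors c1@1 c2@1 c3@1, authorship ...
After op 5 (delete): buffer="qe" (len 2), cursors c1@0 c2@0 c3@0, authorship ..
After op 6 (insert('j')): buffer="jjjqe" (len 5), cursors c1@3 c2@3 c3@3, authorship 123..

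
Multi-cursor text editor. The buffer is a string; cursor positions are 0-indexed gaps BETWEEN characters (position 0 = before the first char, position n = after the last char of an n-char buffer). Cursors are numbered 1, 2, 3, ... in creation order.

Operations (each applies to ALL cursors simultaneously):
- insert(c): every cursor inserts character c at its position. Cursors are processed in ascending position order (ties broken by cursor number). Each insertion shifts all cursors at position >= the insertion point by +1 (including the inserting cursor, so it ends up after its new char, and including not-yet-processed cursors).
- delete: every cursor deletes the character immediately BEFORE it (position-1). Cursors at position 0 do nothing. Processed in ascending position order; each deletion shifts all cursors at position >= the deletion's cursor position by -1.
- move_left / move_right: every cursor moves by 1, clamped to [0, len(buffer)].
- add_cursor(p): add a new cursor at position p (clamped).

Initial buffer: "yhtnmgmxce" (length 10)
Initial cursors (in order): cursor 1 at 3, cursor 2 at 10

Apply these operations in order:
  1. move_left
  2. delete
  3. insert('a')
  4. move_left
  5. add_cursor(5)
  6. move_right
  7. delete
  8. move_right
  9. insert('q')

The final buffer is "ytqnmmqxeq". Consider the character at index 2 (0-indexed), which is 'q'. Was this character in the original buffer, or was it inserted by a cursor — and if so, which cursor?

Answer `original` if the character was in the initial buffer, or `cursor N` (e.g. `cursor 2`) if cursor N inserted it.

Answer: cursor 1

Derivation:
After op 1 (move_left): buffer="yhtnmgmxce" (len 10), cursors c1@2 c2@9, authorship ..........
After op 2 (delete): buffer="ytnmgmxe" (len 8), cursors c1@1 c2@7, authorship ........
After op 3 (insert('a')): buffer="yatnmgmxae" (len 10), cursors c1@2 c2@9, authorship .1......2.
After op 4 (move_left): buffer="yatnmgmxae" (len 10), cursors c1@1 c2@8, authorship .1......2.
After op 5 (add_cursor(5)): buffer="yatnmgmxae" (len 10), cursors c1@1 c3@5 c2@8, authorship .1......2.
After op 6 (move_right): buffer="yatnmgmxae" (len 10), cursors c1@2 c3@6 c2@9, authorship .1......2.
After op 7 (delete): buffer="ytnmmxe" (len 7), cursors c1@1 c3@4 c2@6, authorship .......
After op 8 (move_right): buffer="ytnmmxe" (len 7), cursors c1@2 c3@5 c2@7, authorship .......
After op 9 (insert('q')): buffer="ytqnmmqxeq" (len 10), cursors c1@3 c3@7 c2@10, authorship ..1...3..2
Authorship (.=original, N=cursor N): . . 1 . . . 3 . . 2
Index 2: author = 1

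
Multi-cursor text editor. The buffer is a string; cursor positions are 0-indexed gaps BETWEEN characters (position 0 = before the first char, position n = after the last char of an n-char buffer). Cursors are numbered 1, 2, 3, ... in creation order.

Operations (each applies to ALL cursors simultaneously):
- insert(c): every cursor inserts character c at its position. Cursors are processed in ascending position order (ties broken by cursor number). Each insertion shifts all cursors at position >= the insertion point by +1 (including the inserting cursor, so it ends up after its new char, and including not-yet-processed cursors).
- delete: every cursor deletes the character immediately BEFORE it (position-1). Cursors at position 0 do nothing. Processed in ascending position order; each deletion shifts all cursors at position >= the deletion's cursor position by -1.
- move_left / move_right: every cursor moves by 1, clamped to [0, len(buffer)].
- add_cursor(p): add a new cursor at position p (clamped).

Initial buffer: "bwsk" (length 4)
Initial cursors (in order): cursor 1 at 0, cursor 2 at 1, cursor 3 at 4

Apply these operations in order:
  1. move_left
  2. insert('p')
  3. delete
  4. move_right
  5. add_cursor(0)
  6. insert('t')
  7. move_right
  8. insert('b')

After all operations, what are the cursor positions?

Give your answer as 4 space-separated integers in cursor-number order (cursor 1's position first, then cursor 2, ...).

Answer: 8 8 12 3

Derivation:
After op 1 (move_left): buffer="bwsk" (len 4), cursors c1@0 c2@0 c3@3, authorship ....
After op 2 (insert('p')): buffer="ppbwspk" (len 7), cursors c1@2 c2@2 c3@6, authorship 12...3.
After op 3 (delete): buffer="bwsk" (len 4), cursors c1@0 c2@0 c3@3, authorship ....
After op 4 (move_right): buffer="bwsk" (len 4), cursors c1@1 c2@1 c3@4, authorship ....
After op 5 (add_cursor(0)): buffer="bwsk" (len 4), cursors c4@0 c1@1 c2@1 c3@4, authorship ....
After op 6 (insert('t')): buffer="tbttwskt" (len 8), cursors c4@1 c1@4 c2@4 c3@8, authorship 4.12...3
After op 7 (move_right): buffer="tbttwskt" (len 8), cursors c4@2 c1@5 c2@5 c3@8, authorship 4.12...3
After op 8 (insert('b')): buffer="tbbttwbbsktb" (len 12), cursors c4@3 c1@8 c2@8 c3@12, authorship 4.412.12..33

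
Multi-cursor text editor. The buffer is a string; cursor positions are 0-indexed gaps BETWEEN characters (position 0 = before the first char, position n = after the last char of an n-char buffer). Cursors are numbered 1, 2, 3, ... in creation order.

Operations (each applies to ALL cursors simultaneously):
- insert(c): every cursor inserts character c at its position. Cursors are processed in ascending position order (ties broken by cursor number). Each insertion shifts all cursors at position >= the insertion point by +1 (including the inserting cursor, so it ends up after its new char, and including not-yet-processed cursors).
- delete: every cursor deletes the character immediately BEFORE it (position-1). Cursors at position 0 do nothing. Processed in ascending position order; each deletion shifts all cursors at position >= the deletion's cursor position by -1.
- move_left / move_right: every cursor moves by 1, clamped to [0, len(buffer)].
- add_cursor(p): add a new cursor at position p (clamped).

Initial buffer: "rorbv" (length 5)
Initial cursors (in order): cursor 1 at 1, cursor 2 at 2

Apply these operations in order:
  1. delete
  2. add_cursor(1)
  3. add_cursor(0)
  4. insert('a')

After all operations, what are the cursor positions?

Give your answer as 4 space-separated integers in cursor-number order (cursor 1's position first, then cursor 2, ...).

Answer: 3 3 5 3

Derivation:
After op 1 (delete): buffer="rbv" (len 3), cursors c1@0 c2@0, authorship ...
After op 2 (add_cursor(1)): buffer="rbv" (len 3), cursors c1@0 c2@0 c3@1, authorship ...
After op 3 (add_cursor(0)): buffer="rbv" (len 3), cursors c1@0 c2@0 c4@0 c3@1, authorship ...
After op 4 (insert('a')): buffer="aaarabv" (len 7), cursors c1@3 c2@3 c4@3 c3@5, authorship 124.3..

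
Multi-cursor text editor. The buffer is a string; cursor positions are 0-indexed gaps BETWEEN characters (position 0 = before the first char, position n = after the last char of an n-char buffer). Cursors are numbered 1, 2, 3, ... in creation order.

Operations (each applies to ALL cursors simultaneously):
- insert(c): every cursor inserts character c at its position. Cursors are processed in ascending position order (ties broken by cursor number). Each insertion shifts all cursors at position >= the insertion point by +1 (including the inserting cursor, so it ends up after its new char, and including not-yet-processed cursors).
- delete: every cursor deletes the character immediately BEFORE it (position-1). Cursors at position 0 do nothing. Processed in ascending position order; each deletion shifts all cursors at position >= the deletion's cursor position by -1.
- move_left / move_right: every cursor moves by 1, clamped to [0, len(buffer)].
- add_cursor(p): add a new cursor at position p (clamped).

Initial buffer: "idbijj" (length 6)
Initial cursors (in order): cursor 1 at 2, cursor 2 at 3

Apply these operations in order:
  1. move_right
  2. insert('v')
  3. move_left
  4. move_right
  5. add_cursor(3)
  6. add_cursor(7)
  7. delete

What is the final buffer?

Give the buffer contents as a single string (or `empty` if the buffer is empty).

After op 1 (move_right): buffer="idbijj" (len 6), cursors c1@3 c2@4, authorship ......
After op 2 (insert('v')): buffer="idbvivjj" (len 8), cursors c1@4 c2@6, authorship ...1.2..
After op 3 (move_left): buffer="idbvivjj" (len 8), cursors c1@3 c2@5, authorship ...1.2..
After op 4 (move_right): buffer="idbvivjj" (len 8), cursors c1@4 c2@6, authorship ...1.2..
After op 5 (add_cursor(3)): buffer="idbvivjj" (len 8), cursors c3@3 c1@4 c2@6, authorship ...1.2..
After op 6 (add_cursor(7)): buffer="idbvivjj" (len 8), cursors c3@3 c1@4 c2@6 c4@7, authorship ...1.2..
After op 7 (delete): buffer="idij" (len 4), cursors c1@2 c3@2 c2@3 c4@3, authorship ....

Answer: idij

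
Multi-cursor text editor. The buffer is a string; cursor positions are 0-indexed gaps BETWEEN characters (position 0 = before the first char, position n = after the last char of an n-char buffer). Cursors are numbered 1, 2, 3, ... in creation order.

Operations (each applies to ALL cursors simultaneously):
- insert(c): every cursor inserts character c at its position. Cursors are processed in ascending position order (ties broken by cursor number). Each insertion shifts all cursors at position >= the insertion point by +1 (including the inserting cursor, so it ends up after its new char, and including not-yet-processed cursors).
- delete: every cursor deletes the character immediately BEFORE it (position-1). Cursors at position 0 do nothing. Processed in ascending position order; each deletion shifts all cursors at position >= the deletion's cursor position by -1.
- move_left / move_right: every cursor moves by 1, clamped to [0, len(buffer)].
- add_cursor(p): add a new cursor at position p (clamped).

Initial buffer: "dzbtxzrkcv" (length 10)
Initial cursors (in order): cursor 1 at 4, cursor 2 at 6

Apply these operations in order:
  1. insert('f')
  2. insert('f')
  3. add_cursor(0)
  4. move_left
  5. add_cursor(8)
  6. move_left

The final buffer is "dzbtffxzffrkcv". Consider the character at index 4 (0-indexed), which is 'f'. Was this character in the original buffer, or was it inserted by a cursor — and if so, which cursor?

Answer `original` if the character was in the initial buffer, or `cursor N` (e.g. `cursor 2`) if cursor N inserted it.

Answer: cursor 1

Derivation:
After op 1 (insert('f')): buffer="dzbtfxzfrkcv" (len 12), cursors c1@5 c2@8, authorship ....1..2....
After op 2 (insert('f')): buffer="dzbtffxzffrkcv" (len 14), cursors c1@6 c2@10, authorship ....11..22....
After op 3 (add_cursor(0)): buffer="dzbtffxzffrkcv" (len 14), cursors c3@0 c1@6 c2@10, authorship ....11..22....
After op 4 (move_left): buffer="dzbtffxzffrkcv" (len 14), cursors c3@0 c1@5 c2@9, authorship ....11..22....
After op 5 (add_cursor(8)): buffer="dzbtffxzffrkcv" (len 14), cursors c3@0 c1@5 c4@8 c2@9, authorship ....11..22....
After op 6 (move_left): buffer="dzbtffxzffrkcv" (len 14), cursors c3@0 c1@4 c4@7 c2@8, authorship ....11..22....
Authorship (.=original, N=cursor N): . . . . 1 1 . . 2 2 . . . .
Index 4: author = 1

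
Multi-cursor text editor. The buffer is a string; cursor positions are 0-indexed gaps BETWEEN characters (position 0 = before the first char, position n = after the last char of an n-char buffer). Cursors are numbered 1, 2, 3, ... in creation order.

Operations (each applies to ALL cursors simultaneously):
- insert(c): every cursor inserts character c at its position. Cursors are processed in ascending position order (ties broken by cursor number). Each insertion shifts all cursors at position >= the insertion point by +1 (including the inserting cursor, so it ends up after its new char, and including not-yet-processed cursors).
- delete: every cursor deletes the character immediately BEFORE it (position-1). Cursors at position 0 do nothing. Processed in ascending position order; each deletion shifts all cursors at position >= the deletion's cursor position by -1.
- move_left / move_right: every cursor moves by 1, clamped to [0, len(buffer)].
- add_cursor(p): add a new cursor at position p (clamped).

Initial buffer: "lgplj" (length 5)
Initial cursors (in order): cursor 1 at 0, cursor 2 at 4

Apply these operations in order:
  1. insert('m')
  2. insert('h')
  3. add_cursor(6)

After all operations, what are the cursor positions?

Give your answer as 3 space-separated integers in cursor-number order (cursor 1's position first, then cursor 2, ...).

Answer: 2 8 6

Derivation:
After op 1 (insert('m')): buffer="mlgplmj" (len 7), cursors c1@1 c2@6, authorship 1....2.
After op 2 (insert('h')): buffer="mhlgplmhj" (len 9), cursors c1@2 c2@8, authorship 11....22.
After op 3 (add_cursor(6)): buffer="mhlgplmhj" (len 9), cursors c1@2 c3@6 c2@8, authorship 11....22.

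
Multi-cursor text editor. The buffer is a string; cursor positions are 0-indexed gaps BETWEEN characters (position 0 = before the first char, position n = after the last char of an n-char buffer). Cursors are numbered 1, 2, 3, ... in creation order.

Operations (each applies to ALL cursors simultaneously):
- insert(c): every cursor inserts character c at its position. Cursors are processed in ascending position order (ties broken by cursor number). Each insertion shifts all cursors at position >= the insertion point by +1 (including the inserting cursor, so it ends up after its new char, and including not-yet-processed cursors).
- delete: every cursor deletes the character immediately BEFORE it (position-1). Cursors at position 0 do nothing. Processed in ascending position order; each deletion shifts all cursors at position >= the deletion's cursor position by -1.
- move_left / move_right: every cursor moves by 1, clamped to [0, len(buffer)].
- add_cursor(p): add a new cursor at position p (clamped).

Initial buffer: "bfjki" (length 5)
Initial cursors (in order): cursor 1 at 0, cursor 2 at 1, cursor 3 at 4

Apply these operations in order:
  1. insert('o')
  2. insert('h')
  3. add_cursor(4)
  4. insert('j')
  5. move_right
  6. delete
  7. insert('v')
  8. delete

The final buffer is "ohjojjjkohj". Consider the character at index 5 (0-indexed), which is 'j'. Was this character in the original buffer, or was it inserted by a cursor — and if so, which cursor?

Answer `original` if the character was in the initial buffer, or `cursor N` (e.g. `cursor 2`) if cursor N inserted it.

Answer: cursor 2

Derivation:
After op 1 (insert('o')): buffer="obofjkoi" (len 8), cursors c1@1 c2@3 c3@7, authorship 1.2...3.
After op 2 (insert('h')): buffer="ohbohfjkohi" (len 11), cursors c1@2 c2@5 c3@10, authorship 11.22...33.
After op 3 (add_cursor(4)): buffer="ohbohfjkohi" (len 11), cursors c1@2 c4@4 c2@5 c3@10, authorship 11.22...33.
After op 4 (insert('j')): buffer="ohjbojhjfjkohji" (len 15), cursors c1@3 c4@6 c2@8 c3@14, authorship 111.2422...333.
After op 5 (move_right): buffer="ohjbojhjfjkohji" (len 15), cursors c1@4 c4@7 c2@9 c3@15, authorship 111.2422...333.
After op 6 (delete): buffer="ohjojjjkohj" (len 11), cursors c1@3 c4@5 c2@6 c3@11, authorship 111242..333
After op 7 (insert('v')): buffer="ohjvojvjvjkohjv" (len 15), cursors c1@4 c4@7 c2@9 c3@15, authorship 111124422..3333
After op 8 (delete): buffer="ohjojjjkohj" (len 11), cursors c1@3 c4@5 c2@6 c3@11, authorship 111242..333
Authorship (.=original, N=cursor N): 1 1 1 2 4 2 . . 3 3 3
Index 5: author = 2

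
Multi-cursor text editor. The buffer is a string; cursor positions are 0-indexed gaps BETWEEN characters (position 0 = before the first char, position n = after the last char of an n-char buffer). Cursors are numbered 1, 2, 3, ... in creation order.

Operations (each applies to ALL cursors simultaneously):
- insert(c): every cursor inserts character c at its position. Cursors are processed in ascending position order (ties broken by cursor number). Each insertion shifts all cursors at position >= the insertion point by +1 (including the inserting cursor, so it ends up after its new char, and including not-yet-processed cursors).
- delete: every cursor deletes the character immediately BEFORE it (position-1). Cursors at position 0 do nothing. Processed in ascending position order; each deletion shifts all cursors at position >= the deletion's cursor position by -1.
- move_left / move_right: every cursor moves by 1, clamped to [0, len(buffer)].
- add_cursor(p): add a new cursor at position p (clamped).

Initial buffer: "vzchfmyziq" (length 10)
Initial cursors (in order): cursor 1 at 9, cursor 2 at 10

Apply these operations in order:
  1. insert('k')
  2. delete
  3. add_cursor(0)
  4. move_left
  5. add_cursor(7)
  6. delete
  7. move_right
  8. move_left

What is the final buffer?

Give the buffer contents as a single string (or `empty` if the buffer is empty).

After op 1 (insert('k')): buffer="vzchfmyzikqk" (len 12), cursors c1@10 c2@12, authorship .........1.2
After op 2 (delete): buffer="vzchfmyziq" (len 10), cursors c1@9 c2@10, authorship ..........
After op 3 (add_cursor(0)): buffer="vzchfmyziq" (len 10), cursors c3@0 c1@9 c2@10, authorship ..........
After op 4 (move_left): buffer="vzchfmyziq" (len 10), cursors c3@0 c1@8 c2@9, authorship ..........
After op 5 (add_cursor(7)): buffer="vzchfmyziq" (len 10), cursors c3@0 c4@7 c1@8 c2@9, authorship ..........
After op 6 (delete): buffer="vzchfmq" (len 7), cursors c3@0 c1@6 c2@6 c4@6, authorship .......
After op 7 (move_right): buffer="vzchfmq" (len 7), cursors c3@1 c1@7 c2@7 c4@7, authorship .......
After op 8 (move_left): buffer="vzchfmq" (len 7), cursors c3@0 c1@6 c2@6 c4@6, authorship .......

Answer: vzchfmq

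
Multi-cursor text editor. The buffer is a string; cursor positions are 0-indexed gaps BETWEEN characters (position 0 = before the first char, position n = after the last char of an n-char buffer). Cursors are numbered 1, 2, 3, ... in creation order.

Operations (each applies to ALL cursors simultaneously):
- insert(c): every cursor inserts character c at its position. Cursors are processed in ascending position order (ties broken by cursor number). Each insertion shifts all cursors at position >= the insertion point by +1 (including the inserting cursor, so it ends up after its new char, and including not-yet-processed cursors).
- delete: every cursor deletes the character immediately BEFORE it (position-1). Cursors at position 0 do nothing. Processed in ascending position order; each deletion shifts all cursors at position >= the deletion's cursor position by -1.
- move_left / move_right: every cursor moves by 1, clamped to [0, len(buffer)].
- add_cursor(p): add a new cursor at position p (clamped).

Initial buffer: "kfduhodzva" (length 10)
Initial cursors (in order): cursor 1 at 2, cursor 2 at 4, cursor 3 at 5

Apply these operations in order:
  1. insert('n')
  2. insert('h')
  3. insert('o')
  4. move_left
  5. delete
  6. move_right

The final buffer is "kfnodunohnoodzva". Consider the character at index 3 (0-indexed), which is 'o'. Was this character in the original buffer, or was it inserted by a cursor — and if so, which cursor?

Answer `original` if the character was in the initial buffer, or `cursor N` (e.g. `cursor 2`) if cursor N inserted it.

After op 1 (insert('n')): buffer="kfndunhnodzva" (len 13), cursors c1@3 c2@6 c3@8, authorship ..1..2.3.....
After op 2 (insert('h')): buffer="kfnhdunhhnhodzva" (len 16), cursors c1@4 c2@8 c3@11, authorship ..11..22.33.....
After op 3 (insert('o')): buffer="kfnhodunhohnhoodzva" (len 19), cursors c1@5 c2@10 c3@14, authorship ..111..222.333.....
After op 4 (move_left): buffer="kfnhodunhohnhoodzva" (len 19), cursors c1@4 c2@9 c3@13, authorship ..111..222.333.....
After op 5 (delete): buffer="kfnodunohnoodzva" (len 16), cursors c1@3 c2@7 c3@10, authorship ..11..22.33.....
After op 6 (move_right): buffer="kfnodunohnoodzva" (len 16), cursors c1@4 c2@8 c3@11, authorship ..11..22.33.....
Authorship (.=original, N=cursor N): . . 1 1 . . 2 2 . 3 3 . . . . .
Index 3: author = 1

Answer: cursor 1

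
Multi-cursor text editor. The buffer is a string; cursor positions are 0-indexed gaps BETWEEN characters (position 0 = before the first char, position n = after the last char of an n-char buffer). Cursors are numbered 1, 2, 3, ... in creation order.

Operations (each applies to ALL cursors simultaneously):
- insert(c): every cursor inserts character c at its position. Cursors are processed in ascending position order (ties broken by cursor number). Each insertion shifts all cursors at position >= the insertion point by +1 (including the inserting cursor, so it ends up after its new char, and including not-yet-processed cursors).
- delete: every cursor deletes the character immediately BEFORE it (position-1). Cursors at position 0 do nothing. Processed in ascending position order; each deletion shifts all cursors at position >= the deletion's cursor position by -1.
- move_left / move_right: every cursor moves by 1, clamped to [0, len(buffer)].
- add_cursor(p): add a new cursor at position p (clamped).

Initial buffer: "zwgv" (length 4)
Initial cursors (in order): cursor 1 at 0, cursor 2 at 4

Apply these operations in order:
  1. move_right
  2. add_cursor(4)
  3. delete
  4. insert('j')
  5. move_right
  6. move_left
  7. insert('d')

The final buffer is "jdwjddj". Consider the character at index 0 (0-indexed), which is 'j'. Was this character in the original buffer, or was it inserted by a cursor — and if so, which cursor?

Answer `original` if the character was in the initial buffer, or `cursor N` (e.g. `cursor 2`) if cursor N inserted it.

Answer: cursor 1

Derivation:
After op 1 (move_right): buffer="zwgv" (len 4), cursors c1@1 c2@4, authorship ....
After op 2 (add_cursor(4)): buffer="zwgv" (len 4), cursors c1@1 c2@4 c3@4, authorship ....
After op 3 (delete): buffer="w" (len 1), cursors c1@0 c2@1 c3@1, authorship .
After op 4 (insert('j')): buffer="jwjj" (len 4), cursors c1@1 c2@4 c3@4, authorship 1.23
After op 5 (move_right): buffer="jwjj" (len 4), cursors c1@2 c2@4 c3@4, authorship 1.23
After op 6 (move_left): buffer="jwjj" (len 4), cursors c1@1 c2@3 c3@3, authorship 1.23
After op 7 (insert('d')): buffer="jdwjddj" (len 7), cursors c1@2 c2@6 c3@6, authorship 11.2233
Authorship (.=original, N=cursor N): 1 1 . 2 2 3 3
Index 0: author = 1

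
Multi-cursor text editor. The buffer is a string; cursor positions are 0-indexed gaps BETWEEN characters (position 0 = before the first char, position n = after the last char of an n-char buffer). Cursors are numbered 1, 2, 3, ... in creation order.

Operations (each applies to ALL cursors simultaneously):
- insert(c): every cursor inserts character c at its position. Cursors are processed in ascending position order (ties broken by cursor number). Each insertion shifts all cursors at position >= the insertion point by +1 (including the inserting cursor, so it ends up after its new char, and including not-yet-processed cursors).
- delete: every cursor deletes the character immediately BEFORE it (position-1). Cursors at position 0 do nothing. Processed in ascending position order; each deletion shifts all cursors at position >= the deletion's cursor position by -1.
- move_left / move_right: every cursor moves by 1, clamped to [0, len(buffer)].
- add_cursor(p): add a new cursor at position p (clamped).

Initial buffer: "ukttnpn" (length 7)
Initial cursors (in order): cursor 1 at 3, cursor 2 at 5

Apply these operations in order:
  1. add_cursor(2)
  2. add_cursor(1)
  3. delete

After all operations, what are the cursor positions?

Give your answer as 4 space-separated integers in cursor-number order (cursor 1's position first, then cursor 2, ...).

Answer: 0 1 0 0

Derivation:
After op 1 (add_cursor(2)): buffer="ukttnpn" (len 7), cursors c3@2 c1@3 c2@5, authorship .......
After op 2 (add_cursor(1)): buffer="ukttnpn" (len 7), cursors c4@1 c3@2 c1@3 c2@5, authorship .......
After op 3 (delete): buffer="tpn" (len 3), cursors c1@0 c3@0 c4@0 c2@1, authorship ...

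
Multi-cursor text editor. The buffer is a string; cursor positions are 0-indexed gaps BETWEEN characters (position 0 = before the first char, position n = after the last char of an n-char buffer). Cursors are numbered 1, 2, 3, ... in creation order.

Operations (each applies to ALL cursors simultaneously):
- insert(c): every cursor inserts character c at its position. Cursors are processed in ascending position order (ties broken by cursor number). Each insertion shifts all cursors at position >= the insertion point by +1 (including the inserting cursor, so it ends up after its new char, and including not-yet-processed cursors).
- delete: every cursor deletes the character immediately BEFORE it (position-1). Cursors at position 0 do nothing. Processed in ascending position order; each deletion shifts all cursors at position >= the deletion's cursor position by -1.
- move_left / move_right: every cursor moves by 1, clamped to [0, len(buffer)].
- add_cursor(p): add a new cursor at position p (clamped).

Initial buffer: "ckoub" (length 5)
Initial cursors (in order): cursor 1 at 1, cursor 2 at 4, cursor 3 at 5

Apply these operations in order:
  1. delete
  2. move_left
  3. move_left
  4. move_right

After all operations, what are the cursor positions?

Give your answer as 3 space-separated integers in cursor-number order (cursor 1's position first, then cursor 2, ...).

Answer: 1 1 1

Derivation:
After op 1 (delete): buffer="ko" (len 2), cursors c1@0 c2@2 c3@2, authorship ..
After op 2 (move_left): buffer="ko" (len 2), cursors c1@0 c2@1 c3@1, authorship ..
After op 3 (move_left): buffer="ko" (len 2), cursors c1@0 c2@0 c3@0, authorship ..
After op 4 (move_right): buffer="ko" (len 2), cursors c1@1 c2@1 c3@1, authorship ..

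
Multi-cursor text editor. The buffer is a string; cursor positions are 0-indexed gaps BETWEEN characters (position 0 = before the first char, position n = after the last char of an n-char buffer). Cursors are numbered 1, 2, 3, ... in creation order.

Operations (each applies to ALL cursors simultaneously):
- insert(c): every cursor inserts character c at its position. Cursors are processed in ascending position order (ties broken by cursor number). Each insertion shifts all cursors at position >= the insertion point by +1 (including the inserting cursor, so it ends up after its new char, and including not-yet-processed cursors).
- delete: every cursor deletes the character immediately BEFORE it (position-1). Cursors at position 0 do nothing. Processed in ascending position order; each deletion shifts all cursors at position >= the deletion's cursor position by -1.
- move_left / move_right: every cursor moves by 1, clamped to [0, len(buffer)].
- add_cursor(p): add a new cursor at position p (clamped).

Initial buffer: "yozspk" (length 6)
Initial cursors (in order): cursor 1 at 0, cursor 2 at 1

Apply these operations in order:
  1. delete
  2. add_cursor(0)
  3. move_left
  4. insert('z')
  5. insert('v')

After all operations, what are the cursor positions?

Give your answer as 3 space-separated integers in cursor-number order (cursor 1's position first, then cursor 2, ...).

After op 1 (delete): buffer="ozspk" (len 5), cursors c1@0 c2@0, authorship .....
After op 2 (add_cursor(0)): buffer="ozspk" (len 5), cursors c1@0 c2@0 c3@0, authorship .....
After op 3 (move_left): buffer="ozspk" (len 5), cursors c1@0 c2@0 c3@0, authorship .....
After op 4 (insert('z')): buffer="zzzozspk" (len 8), cursors c1@3 c2@3 c3@3, authorship 123.....
After op 5 (insert('v')): buffer="zzzvvvozspk" (len 11), cursors c1@6 c2@6 c3@6, authorship 123123.....

Answer: 6 6 6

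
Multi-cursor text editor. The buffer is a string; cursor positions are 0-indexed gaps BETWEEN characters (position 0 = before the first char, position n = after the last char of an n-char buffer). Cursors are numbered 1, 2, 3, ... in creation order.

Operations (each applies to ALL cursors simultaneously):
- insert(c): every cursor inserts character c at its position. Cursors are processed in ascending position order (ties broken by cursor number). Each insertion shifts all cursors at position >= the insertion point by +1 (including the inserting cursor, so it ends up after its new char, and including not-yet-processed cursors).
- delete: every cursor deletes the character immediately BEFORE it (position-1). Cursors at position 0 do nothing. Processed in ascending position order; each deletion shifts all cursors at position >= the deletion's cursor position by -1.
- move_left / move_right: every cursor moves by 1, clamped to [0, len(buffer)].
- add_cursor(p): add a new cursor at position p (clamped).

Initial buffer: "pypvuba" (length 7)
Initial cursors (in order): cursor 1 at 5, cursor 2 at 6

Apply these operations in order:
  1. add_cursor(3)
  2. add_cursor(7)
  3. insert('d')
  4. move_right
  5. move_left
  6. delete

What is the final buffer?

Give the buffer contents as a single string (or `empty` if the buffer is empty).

Answer: pypvubd

Derivation:
After op 1 (add_cursor(3)): buffer="pypvuba" (len 7), cursors c3@3 c1@5 c2@6, authorship .......
After op 2 (add_cursor(7)): buffer="pypvuba" (len 7), cursors c3@3 c1@5 c2@6 c4@7, authorship .......
After op 3 (insert('d')): buffer="pypdvudbdad" (len 11), cursors c3@4 c1@7 c2@9 c4@11, authorship ...3..1.2.4
After op 4 (move_right): buffer="pypdvudbdad" (len 11), cursors c3@5 c1@8 c2@10 c4@11, authorship ...3..1.2.4
After op 5 (move_left): buffer="pypdvudbdad" (len 11), cursors c3@4 c1@7 c2@9 c4@10, authorship ...3..1.2.4
After op 6 (delete): buffer="pypvubd" (len 7), cursors c3@3 c1@5 c2@6 c4@6, authorship ......4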